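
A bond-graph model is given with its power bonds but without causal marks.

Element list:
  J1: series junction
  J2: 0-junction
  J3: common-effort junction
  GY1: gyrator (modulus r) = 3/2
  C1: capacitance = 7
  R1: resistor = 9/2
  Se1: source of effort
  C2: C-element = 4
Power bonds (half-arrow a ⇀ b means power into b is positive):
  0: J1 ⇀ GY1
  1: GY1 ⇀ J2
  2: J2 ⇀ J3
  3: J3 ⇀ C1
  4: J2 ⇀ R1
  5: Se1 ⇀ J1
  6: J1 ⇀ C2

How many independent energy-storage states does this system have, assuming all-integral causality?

β5 stroke→J1  (Se1 (Se) sets effort on bond)
β3 stroke→J3  (C1 integral (e out))
β2 stroke→J2  (J3: bond 3 brought effort, rest push out)
β1 stroke→GY1  (common-e at J2 fixed by 2)
β4 stroke→R1  (J2: bond 2 brought effort, rest push out)
β0 stroke→GY1  (GY GY1: same side as bond 1)
β6 stroke→J1  (J1 flow already set via bond 0)

2  (C1, C2 all integral)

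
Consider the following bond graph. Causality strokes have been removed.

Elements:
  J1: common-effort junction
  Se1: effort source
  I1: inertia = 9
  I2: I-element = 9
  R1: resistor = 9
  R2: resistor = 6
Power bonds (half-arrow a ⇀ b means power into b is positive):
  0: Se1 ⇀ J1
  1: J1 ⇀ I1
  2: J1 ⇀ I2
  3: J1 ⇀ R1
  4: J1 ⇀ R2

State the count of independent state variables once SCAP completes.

#0 stroke at J1  (Se1: effort source, stroke at far end)
#1 stroke at I1  (J1: bond 0 brought effort, rest push out)
#2 stroke at I2  (common-e at J1 fixed by 0)
#3 stroke at R1  (common-e at J1 fixed by 0)
#4 stroke at R2  (common-e at J1 fixed by 0)

2  (I1, I2 all integral)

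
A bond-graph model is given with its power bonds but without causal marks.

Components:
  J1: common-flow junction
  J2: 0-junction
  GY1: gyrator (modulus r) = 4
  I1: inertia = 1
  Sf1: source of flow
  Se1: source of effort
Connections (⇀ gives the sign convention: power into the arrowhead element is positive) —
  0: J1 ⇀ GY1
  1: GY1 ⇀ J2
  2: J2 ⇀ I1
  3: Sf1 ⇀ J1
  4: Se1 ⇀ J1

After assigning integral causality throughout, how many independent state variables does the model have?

bond 3 stroke at Sf1  (Sf1: flow source, stroke at near end)
bond 4 stroke at J1  (Se1 (Se) sets effort on bond)
bond 0 stroke at J1  (common-f at J1 fixed by 3)
bond 1 stroke at J2  (through GY1, causality inverts; strokes same side of GY1)
bond 2 stroke at I1  (common-e at J2 fixed by 1)

1  (I1 all integral)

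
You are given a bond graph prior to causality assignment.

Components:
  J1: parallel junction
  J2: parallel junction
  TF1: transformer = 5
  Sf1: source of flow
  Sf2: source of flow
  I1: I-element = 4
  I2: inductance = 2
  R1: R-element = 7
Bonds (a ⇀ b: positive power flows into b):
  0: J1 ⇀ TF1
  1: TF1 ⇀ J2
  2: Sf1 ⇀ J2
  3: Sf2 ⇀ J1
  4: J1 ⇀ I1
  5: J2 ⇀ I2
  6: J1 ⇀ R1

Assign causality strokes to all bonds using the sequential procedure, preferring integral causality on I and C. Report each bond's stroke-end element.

bond 2 →Sf1  (source Sf1 imposes f)
bond 3 →Sf2  (source Sf2 imposes f)
bond 4 →I1  (prefer integral on I1)
bond 5 →I2  (I2: I, integral causality)
bond 1 →J2  (closing 0-jn rule on J2)
bond 0 →TF1  (TF1 one-in-one-out from 1)
bond 6 →J1  (J1: last free bond brings effort in)

b0 stroke at TF1
b1 stroke at J2
b2 stroke at Sf1
b3 stroke at Sf2
b4 stroke at I1
b5 stroke at I2
b6 stroke at J1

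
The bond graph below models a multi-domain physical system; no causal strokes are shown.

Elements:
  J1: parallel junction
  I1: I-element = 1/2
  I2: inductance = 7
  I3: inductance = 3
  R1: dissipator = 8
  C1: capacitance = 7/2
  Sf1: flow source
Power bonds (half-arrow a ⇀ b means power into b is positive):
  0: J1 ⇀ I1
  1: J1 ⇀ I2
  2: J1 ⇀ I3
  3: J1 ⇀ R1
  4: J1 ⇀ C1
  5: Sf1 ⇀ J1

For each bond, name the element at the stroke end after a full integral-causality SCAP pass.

b0 stroke→I1
b1 stroke→I2
b2 stroke→I3
b3 stroke→R1
b4 stroke→J1
b5 stroke→Sf1

#5 →Sf1  (Sf1 fixes flow; stroke at Sf1)
#0 →I1  (I1 outputs flow p/I1)
#1 →I2  (I2 outputs flow p/I2)
#2 →I3  (I3: I, integral causality)
#4 →J1  (prefer integral on C1)
#3 →R1  (0-jn J1 has e-setter on 4)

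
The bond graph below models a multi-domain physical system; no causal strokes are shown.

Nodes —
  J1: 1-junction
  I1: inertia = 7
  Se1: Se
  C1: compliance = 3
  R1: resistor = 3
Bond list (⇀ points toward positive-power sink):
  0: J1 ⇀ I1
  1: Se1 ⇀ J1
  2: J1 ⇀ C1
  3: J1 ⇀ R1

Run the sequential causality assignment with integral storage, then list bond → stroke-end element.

β1 stroke→J1  (source Se1 imposes e)
β0 stroke→I1  (I1 outputs flow p/I1)
β2 stroke→J1  (1-jn J1 has f-setter on 0)
β3 stroke→J1  (common-f at J1 fixed by 0)

β0 stroke→I1
β1 stroke→J1
β2 stroke→J1
β3 stroke→J1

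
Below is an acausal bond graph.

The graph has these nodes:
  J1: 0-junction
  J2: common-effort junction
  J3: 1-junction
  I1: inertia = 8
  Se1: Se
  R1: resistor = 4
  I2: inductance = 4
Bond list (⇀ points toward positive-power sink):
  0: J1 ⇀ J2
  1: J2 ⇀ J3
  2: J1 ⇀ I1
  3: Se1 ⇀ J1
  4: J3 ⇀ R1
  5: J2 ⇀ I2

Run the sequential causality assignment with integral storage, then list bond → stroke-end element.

#3 stroke at J1  (Se1 fixes effort; stroke away)
#0 stroke at J2  (J1: bond 3 brought effort, rest push out)
#2 stroke at I1  (J1: bond 3 brought effort, rest push out)
#1 stroke at J3  (common-e at J2 fixed by 0)
#5 stroke at I2  (0-jn J2 has e-setter on 0)
#4 stroke at R1  (J3 needs exactly one f-in)

bond 0 stroke→J2
bond 1 stroke→J3
bond 2 stroke→I1
bond 3 stroke→J1
bond 4 stroke→R1
bond 5 stroke→I2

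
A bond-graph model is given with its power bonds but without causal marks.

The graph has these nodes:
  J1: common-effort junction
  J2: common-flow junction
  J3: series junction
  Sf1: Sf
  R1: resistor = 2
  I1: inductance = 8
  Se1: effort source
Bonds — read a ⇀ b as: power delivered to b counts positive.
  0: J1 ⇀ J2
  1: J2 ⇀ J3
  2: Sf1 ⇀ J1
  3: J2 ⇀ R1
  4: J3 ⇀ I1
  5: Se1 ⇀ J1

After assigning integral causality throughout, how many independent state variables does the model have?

#2 →Sf1  (Sf1 (Sf) sets flow on bond)
#5 →J1  (Se1 (Se) sets effort on bond)
#0 →J2  (J1: bond 5 brought effort, rest push out)
#4 →I1  (I1 outputs flow p/I1)
#1 →J3  (J3: bond 4 brought flow, rest push out)
#3 →J2  (J2: bond 1 brought flow, rest push out)

1  (I1 all integral)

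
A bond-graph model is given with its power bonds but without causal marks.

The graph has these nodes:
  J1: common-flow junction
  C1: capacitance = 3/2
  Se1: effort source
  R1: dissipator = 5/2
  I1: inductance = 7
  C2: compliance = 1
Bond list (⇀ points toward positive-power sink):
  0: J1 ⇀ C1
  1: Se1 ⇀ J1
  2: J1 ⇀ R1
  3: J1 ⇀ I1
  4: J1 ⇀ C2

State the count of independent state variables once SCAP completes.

bond 1 stroke→J1  (Se1 (Se) sets effort on bond)
bond 0 stroke→J1  (C1: C, integral causality)
bond 3 stroke→I1  (I1 outputs flow p/I1)
bond 2 stroke→J1  (common-f at J1 fixed by 3)
bond 4 stroke→J1  (J1 flow already set via bond 3)

3  (C1, C2, I1 all integral)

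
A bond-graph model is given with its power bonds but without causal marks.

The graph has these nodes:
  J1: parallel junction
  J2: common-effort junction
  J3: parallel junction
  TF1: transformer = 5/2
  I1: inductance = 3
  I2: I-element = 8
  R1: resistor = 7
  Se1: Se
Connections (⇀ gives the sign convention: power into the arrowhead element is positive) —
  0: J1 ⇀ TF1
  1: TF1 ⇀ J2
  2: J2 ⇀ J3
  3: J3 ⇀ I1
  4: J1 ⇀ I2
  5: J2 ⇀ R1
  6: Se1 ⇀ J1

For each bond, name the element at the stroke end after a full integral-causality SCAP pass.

bond 6 →J1  (Se1 (Se) sets effort on bond)
bond 0 →TF1  (J1 effort already set via bond 6)
bond 4 →I2  (J1: bond 6 brought effort, rest push out)
bond 1 →J2  (TF1: transformer flips bond 0)
bond 2 →J3  (J2 effort already set via bond 1)
bond 5 →R1  (common-e at J2 fixed by 1)
bond 3 →I1  (J3: bond 2 brought effort, rest push out)

bond 0 |TF1
bond 1 |J2
bond 2 |J3
bond 3 |I1
bond 4 |I2
bond 5 |R1
bond 6 |J1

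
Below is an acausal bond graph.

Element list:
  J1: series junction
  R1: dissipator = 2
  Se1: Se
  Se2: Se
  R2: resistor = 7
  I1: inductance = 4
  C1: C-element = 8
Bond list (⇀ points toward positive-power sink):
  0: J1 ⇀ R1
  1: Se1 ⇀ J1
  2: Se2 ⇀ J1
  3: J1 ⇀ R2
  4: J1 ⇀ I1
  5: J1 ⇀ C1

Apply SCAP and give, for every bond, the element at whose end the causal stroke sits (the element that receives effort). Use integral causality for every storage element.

bond 1 stroke at J1  (Se1: effort source, stroke at far end)
bond 2 stroke at J1  (Se2: effort source, stroke at far end)
bond 4 stroke at I1  (I1 integral (f out))
bond 0 stroke at J1  (J1: bond 4 brought flow, rest push out)
bond 3 stroke at J1  (common-f at J1 fixed by 4)
bond 5 stroke at J1  (common-f at J1 fixed by 4)

β0 |J1
β1 |J1
β2 |J1
β3 |J1
β4 |I1
β5 |J1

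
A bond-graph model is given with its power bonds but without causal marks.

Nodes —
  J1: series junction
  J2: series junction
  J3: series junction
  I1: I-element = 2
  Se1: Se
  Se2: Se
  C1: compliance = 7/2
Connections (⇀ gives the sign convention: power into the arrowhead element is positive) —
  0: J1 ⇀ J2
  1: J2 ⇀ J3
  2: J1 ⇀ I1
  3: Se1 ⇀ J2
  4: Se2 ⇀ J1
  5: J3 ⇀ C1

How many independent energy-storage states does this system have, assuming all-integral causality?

2  (C1, I1 all integral)

bond 3 |J2  (Se1 fixes effort; stroke away)
bond 4 |J1  (Se2 fixes effort; stroke away)
bond 2 |I1  (I1 outputs flow p/I1)
bond 0 |J1  (1-jn J1 has f-setter on 2)
bond 1 |J2  (J2: bond 0 brought flow, rest push out)
bond 5 |J3  (1-jn J3 has f-setter on 1)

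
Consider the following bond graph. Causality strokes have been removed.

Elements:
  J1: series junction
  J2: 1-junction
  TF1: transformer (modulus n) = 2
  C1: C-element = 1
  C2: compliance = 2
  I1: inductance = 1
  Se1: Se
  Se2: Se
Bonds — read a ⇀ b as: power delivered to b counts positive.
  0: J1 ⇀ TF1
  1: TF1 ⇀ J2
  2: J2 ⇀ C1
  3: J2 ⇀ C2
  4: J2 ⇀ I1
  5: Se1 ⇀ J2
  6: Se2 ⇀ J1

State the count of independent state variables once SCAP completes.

bond 5 stroke→J2  (source Se1 imposes e)
bond 6 stroke→J1  (source Se2 imposes e)
bond 0 stroke→TF1  (J1: last free bond brings flow in)
bond 1 stroke→J2  (TF TF1: opposite of bond 0)
bond 2 stroke→J2  (C1 outputs effort q/C1)
bond 3 stroke→J2  (C2 integral (e out))
bond 4 stroke→I1  (only one flow-in slot at J2)

3  (C1, C2, I1 all integral)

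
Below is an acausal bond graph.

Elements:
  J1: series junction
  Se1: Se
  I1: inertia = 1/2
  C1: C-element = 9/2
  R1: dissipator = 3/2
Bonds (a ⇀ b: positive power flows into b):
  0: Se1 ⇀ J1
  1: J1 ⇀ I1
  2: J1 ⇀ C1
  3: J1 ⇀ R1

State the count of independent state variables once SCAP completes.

2  (C1, I1 all integral)

β0 stroke→J1  (source Se1 imposes e)
β1 stroke→I1  (I1 integral (f out))
β2 stroke→J1  (J1 flow already set via bond 1)
β3 stroke→J1  (J1 flow already set via bond 1)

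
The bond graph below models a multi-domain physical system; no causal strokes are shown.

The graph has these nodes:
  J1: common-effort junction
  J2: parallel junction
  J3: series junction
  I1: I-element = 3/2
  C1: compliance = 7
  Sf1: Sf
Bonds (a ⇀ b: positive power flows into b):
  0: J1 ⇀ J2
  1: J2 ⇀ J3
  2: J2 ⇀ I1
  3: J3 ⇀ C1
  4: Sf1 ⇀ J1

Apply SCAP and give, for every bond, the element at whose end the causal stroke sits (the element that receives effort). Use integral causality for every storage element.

bond 4 →Sf1  (Sf1: flow source, stroke at near end)
bond 0 →J1  (J1 needs exactly one e-in)
bond 2 →I1  (I1: I, integral causality)
bond 1 →J2  (closing 0-jn rule on J2)
bond 3 →J3  (common-f at J3 fixed by 1)

β0 |J1
β1 |J2
β2 |I1
β3 |J3
β4 |Sf1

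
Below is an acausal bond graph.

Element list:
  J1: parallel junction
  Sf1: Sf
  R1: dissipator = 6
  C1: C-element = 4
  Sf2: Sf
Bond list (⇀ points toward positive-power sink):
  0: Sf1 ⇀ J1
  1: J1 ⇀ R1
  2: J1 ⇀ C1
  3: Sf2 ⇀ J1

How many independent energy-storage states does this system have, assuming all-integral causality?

1  (C1 all integral)

bond 0 →Sf1  (Sf1 fixes flow; stroke at Sf1)
bond 3 →Sf2  (source Sf2 imposes f)
bond 2 →J1  (C1 integral (e out))
bond 1 →R1  (J1 effort already set via bond 2)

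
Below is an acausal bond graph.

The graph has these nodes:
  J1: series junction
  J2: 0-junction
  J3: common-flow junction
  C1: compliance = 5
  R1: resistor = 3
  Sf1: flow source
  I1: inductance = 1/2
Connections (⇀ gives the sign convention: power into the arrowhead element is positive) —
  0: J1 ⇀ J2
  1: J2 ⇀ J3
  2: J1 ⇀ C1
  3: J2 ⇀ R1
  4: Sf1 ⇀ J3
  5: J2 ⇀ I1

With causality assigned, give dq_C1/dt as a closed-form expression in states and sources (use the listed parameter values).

#4 stroke→Sf1  (Sf1: flow source, stroke at near end)
#1 stroke→J3  (J3 flow already set via bond 4)
#2 stroke→J1  (C1 integral (e out))
#0 stroke→J2  (J1: last free bond brings flow in)
#3 stroke→R1  (0-jn J2 has e-setter on 0)
#5 stroke→I1  (J2 effort already set via bond 0)

dq_C1/dt = F_Sf1 + 2*p_I1 - q_C1/15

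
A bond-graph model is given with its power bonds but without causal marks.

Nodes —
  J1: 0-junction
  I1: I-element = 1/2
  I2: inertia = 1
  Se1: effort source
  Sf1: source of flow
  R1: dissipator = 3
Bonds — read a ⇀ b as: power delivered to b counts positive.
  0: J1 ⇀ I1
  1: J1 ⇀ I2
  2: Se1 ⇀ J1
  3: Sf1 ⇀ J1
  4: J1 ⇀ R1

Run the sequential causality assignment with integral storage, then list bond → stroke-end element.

#2 stroke→J1  (Se1 fixes effort; stroke away)
#3 stroke→Sf1  (Sf1: flow source, stroke at near end)
#0 stroke→I1  (J1 effort already set via bond 2)
#1 stroke→I2  (J1: bond 2 brought effort, rest push out)
#4 stroke→R1  (J1: bond 2 brought effort, rest push out)

b0 stroke at I1
b1 stroke at I2
b2 stroke at J1
b3 stroke at Sf1
b4 stroke at R1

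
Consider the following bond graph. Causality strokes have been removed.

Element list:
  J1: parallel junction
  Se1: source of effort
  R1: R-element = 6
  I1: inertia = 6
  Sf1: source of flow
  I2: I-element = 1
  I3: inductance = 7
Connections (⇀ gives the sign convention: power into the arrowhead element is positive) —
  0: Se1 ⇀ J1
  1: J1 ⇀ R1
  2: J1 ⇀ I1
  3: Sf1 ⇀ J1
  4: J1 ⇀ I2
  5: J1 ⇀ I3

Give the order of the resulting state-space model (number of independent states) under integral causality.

#0 →J1  (Se1: effort source, stroke at far end)
#3 →Sf1  (Sf1 (Sf) sets flow on bond)
#1 →R1  (J1: bond 0 brought effort, rest push out)
#2 →I1  (J1 effort already set via bond 0)
#4 →I2  (J1: bond 0 brought effort, rest push out)
#5 →I3  (0-jn J1 has e-setter on 0)

3  (I1, I2, I3 all integral)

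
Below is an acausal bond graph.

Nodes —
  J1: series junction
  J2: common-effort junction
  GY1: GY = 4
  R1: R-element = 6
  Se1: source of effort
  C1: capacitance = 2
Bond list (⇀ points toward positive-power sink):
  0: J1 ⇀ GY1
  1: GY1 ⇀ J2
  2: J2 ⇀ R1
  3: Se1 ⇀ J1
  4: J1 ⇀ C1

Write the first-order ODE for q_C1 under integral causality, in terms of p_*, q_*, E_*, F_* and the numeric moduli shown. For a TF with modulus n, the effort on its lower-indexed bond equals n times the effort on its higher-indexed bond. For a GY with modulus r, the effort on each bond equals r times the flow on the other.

bond 3 stroke at J1  (Se1 (Se) sets effort on bond)
bond 4 stroke at J1  (C1 outputs effort q/C1)
bond 0 stroke at GY1  (J1: last free bond brings flow in)
bond 1 stroke at GY1  (GY1: gyrator matches bond 0)
bond 2 stroke at J2  (closing 0-jn rule on J2)

dq_C1/dt = 3*E_Se1/8 - 3*q_C1/16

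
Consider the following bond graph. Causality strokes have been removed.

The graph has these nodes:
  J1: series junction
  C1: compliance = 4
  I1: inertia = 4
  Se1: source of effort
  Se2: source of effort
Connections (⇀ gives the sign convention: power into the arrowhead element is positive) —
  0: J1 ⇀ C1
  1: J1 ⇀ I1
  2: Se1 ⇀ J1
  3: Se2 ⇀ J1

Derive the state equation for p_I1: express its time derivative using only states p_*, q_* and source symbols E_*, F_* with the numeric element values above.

bond 2 stroke→J1  (Se1: effort source, stroke at far end)
bond 3 stroke→J1  (source Se2 imposes e)
bond 0 stroke→J1  (C1 outputs effort q/C1)
bond 1 stroke→I1  (closing 1-jn rule on J1)

dp_I1/dt = E_Se1 + E_Se2 - q_C1/4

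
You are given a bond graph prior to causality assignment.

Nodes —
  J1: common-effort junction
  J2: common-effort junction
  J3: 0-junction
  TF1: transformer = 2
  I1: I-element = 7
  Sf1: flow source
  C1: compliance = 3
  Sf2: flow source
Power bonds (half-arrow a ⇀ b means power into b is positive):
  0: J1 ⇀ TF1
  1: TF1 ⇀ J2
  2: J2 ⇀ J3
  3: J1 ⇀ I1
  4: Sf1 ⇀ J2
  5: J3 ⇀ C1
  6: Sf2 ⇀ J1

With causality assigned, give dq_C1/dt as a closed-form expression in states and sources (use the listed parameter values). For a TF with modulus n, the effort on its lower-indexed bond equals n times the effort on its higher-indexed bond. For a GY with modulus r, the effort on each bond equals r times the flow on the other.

dq_C1/dt = F_Sf1 + 2*F_Sf2 - 2*p_I1/7

b4 →Sf1  (Sf1 fixes flow; stroke at Sf1)
b6 →Sf2  (Sf2 fixes flow; stroke at Sf2)
b3 →I1  (I1 outputs flow p/I1)
b0 →J1  (J1 needs exactly one e-in)
b1 →TF1  (TF1 one-in-one-out from 0)
b2 →J2  (J2 needs exactly one e-in)
b5 →J3  (J3: last free bond brings effort in)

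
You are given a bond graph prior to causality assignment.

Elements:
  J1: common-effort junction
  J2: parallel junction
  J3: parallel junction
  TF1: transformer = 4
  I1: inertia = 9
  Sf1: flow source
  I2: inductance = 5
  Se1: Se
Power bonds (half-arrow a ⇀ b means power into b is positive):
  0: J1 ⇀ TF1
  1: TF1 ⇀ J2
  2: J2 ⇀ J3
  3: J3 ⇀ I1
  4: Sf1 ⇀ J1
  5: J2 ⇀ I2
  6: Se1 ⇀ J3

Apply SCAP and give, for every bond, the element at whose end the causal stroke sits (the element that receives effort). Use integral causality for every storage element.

β4 →Sf1  (Sf1: flow source, stroke at near end)
β6 →J3  (Se1 fixes effort; stroke away)
β0 →J1  (closing 0-jn rule on J1)
β2 →J2  (0-jn J3 has e-setter on 6)
β3 →I1  (J3: bond 6 brought effort, rest push out)
β1 →TF1  (through TF1, causality passes straight; one stroke at TF1)
β5 →I2  (0-jn J2 has e-setter on 2)

#0 stroke→J1
#1 stroke→TF1
#2 stroke→J2
#3 stroke→I1
#4 stroke→Sf1
#5 stroke→I2
#6 stroke→J3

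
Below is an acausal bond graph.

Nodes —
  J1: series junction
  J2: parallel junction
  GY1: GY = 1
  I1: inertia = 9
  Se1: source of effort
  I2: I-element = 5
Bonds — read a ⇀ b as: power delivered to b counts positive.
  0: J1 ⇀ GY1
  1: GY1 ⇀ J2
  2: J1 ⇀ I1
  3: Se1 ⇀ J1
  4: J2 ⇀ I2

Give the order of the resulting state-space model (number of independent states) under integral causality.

b3 →J1  (Se1: effort source, stroke at far end)
b2 →I1  (I1 outputs flow p/I1)
b0 →J1  (common-f at J1 fixed by 2)
b1 →J2  (GY GY1: same side as bond 0)
b4 →I2  (0-jn J2 has e-setter on 1)

2  (I1, I2 all integral)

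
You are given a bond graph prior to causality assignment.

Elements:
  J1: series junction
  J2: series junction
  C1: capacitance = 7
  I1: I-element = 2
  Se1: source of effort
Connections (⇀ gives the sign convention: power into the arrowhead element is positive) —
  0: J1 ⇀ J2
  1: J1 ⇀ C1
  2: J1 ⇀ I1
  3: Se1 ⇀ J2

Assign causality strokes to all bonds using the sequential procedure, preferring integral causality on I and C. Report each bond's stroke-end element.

β3 →J2  (Se1: effort source, stroke at far end)
β0 →J1  (J2: last free bond brings flow in)
β1 →J1  (prefer integral on C1)
β2 →I1  (only one flow-in slot at J1)

β0 stroke→J1
β1 stroke→J1
β2 stroke→I1
β3 stroke→J2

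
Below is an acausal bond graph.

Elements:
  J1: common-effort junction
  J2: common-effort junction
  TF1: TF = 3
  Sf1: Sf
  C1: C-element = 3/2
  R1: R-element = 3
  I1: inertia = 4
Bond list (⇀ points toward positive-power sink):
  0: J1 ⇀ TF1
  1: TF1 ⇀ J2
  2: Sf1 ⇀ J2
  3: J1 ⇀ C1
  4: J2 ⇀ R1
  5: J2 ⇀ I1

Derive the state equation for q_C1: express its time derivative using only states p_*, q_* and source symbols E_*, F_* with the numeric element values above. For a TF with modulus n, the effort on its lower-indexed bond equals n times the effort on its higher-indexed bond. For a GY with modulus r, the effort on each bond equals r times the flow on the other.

dq_C1/dt = F_Sf1/3 - p_I1/12 - 2*q_C1/81

bond 2 stroke→Sf1  (Sf1: flow source, stroke at near end)
bond 3 stroke→J1  (C1: C, integral causality)
bond 0 stroke→TF1  (common-e at J1 fixed by 3)
bond 1 stroke→J2  (TF TF1: opposite of bond 0)
bond 4 stroke→R1  (0-jn J2 has e-setter on 1)
bond 5 stroke→I1  (0-jn J2 has e-setter on 1)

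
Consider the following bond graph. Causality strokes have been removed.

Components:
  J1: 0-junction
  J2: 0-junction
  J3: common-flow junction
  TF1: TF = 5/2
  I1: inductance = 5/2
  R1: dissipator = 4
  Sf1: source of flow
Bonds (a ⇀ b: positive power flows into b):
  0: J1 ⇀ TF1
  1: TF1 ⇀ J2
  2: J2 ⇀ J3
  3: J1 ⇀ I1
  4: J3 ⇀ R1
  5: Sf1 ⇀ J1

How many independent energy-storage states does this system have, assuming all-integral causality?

b5 |Sf1  (source Sf1 imposes f)
b3 |I1  (I1 outputs flow p/I1)
b0 |J1  (closing 0-jn rule on J1)
b1 |TF1  (TF1: transformer flips bond 0)
b2 |J2  (only one effort-in slot at J2)
b4 |J3  (J3: bond 2 brought flow, rest push out)

1  (I1 all integral)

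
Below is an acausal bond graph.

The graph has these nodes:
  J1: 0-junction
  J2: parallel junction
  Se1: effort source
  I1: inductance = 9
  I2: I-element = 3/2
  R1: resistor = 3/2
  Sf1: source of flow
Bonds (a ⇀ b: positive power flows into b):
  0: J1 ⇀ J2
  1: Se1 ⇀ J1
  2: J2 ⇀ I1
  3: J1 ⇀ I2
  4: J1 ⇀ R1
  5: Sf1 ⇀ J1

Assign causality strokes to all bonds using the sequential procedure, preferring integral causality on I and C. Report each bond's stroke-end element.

#0 stroke→J2
#1 stroke→J1
#2 stroke→I1
#3 stroke→I2
#4 stroke→R1
#5 stroke→Sf1

#1 stroke→J1  (Se1 fixes effort; stroke away)
#5 stroke→Sf1  (Sf1 (Sf) sets flow on bond)
#0 stroke→J2  (J1: bond 1 brought effort, rest push out)
#3 stroke→I2  (J1: bond 1 brought effort, rest push out)
#4 stroke→R1  (0-jn J1 has e-setter on 1)
#2 stroke→I1  (common-e at J2 fixed by 0)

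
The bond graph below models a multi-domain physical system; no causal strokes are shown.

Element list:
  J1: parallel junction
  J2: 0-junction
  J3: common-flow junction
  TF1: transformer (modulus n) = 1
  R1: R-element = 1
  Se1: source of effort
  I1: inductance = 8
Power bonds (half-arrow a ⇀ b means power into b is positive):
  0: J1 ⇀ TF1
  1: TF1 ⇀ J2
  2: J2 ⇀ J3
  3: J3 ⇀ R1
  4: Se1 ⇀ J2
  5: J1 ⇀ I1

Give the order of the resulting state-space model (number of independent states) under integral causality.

1  (I1 all integral)

b4 →J2  (Se1 (Se) sets effort on bond)
b1 →TF1  (J2: bond 4 brought effort, rest push out)
b2 →J3  (common-e at J2 fixed by 4)
b3 →R1  (J3: last free bond brings flow in)
b0 →J1  (TF1: transformer flips bond 1)
b5 →I1  (J1: bond 0 brought effort, rest push out)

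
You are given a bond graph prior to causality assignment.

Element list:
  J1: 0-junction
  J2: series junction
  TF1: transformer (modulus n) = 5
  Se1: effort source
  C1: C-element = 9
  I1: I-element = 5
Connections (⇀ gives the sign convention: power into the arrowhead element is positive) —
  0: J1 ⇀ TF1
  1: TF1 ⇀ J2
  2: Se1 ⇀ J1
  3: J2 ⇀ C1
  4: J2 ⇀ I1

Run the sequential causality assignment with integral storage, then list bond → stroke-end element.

b0 stroke→TF1
b1 stroke→J2
b2 stroke→J1
b3 stroke→J2
b4 stroke→I1

bond 2 stroke at J1  (Se1 (Se) sets effort on bond)
bond 0 stroke at TF1  (J1 effort already set via bond 2)
bond 1 stroke at J2  (TF TF1: opposite of bond 0)
bond 3 stroke at J2  (prefer integral on C1)
bond 4 stroke at I1  (only one flow-in slot at J2)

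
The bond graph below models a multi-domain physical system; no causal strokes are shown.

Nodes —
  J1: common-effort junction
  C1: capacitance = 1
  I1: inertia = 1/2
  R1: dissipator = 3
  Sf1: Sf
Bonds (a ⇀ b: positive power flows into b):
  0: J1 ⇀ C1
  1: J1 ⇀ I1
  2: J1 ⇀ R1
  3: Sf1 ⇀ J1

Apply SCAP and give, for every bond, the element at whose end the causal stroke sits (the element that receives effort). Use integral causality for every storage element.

b0 stroke→J1
b1 stroke→I1
b2 stroke→R1
b3 stroke→Sf1

β3 →Sf1  (Sf1: flow source, stroke at near end)
β0 →J1  (C1: C, integral causality)
β1 →I1  (common-e at J1 fixed by 0)
β2 →R1  (0-jn J1 has e-setter on 0)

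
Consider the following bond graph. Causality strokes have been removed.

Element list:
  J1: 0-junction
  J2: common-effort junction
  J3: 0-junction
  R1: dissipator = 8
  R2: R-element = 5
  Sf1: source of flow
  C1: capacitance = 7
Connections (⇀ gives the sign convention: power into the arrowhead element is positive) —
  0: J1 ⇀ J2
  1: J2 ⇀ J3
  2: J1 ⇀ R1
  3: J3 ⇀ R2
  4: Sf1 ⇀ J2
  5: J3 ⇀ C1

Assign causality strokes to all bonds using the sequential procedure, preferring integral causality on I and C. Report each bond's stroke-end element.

β4 stroke at Sf1  (Sf1: flow source, stroke at near end)
β5 stroke at J3  (C1 integral (e out))
β1 stroke at J2  (common-e at J3 fixed by 5)
β3 stroke at R2  (common-e at J3 fixed by 5)
β0 stroke at J1  (common-e at J2 fixed by 1)
β2 stroke at R1  (J1 effort already set via bond 0)

bond 0 →J1
bond 1 →J2
bond 2 →R1
bond 3 →R2
bond 4 →Sf1
bond 5 →J3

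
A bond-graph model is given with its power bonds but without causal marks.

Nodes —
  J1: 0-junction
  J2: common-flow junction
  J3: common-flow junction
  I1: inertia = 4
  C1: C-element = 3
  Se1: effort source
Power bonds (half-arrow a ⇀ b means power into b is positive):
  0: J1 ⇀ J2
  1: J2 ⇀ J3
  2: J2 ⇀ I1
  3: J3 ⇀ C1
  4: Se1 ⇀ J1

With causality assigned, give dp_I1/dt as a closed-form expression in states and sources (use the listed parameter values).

dp_I1/dt = E_Se1 - q_C1/3

#4 stroke→J1  (source Se1 imposes e)
#0 stroke→J2  (J1: bond 4 brought effort, rest push out)
#2 stroke→I1  (I1 outputs flow p/I1)
#1 stroke→J2  (J2: bond 2 brought flow, rest push out)
#3 stroke→J3  (J3 flow already set via bond 1)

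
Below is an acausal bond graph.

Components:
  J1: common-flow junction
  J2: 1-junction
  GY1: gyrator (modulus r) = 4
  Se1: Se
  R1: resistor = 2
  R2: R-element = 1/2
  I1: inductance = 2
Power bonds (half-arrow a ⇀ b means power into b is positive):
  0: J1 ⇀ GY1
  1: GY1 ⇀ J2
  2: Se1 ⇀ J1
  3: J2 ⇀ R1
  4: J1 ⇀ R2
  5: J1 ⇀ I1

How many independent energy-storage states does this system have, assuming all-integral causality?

1  (I1 all integral)

β2 stroke at J1  (Se1 fixes effort; stroke away)
β5 stroke at I1  (I1 integral (f out))
β0 stroke at J1  (J1 flow already set via bond 5)
β4 stroke at J1  (common-f at J1 fixed by 5)
β1 stroke at J2  (GY GY1: same side as bond 0)
β3 stroke at R1  (closing 1-jn rule on J2)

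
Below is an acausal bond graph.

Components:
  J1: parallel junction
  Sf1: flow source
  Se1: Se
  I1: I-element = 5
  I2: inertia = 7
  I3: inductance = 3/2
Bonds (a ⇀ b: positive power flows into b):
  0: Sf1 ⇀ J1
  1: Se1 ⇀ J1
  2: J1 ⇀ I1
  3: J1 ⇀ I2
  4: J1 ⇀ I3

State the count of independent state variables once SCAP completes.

#0 stroke→Sf1  (source Sf1 imposes f)
#1 stroke→J1  (Se1 fixes effort; stroke away)
#2 stroke→I1  (0-jn J1 has e-setter on 1)
#3 stroke→I2  (common-e at J1 fixed by 1)
#4 stroke→I3  (J1: bond 1 brought effort, rest push out)

3  (I1, I2, I3 all integral)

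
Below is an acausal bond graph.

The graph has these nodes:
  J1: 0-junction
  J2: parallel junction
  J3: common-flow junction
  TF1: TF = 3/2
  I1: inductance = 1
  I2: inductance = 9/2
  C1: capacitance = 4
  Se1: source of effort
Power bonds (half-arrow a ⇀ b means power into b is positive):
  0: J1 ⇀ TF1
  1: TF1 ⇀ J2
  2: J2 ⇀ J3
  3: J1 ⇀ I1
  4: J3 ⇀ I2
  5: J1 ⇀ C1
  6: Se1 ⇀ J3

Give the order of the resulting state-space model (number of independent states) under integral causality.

3  (C1, I1, I2 all integral)

β6 |J3  (Se1 fixes effort; stroke away)
β3 |I1  (I1 outputs flow p/I1)
β4 |I2  (prefer integral on I2)
β2 |J3  (J3: bond 4 brought flow, rest push out)
β1 |J2  (only one effort-in slot at J2)
β0 |TF1  (TF1 one-in-one-out from 1)
β5 |J1  (closing 0-jn rule on J1)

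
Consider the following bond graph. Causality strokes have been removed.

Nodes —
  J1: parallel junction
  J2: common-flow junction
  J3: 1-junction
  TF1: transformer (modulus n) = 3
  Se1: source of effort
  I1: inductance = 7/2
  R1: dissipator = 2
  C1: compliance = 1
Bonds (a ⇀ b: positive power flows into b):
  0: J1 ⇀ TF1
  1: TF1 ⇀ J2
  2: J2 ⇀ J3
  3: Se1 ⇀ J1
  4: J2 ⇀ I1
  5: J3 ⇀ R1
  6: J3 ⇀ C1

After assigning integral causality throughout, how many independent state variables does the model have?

2  (C1, I1 all integral)

bond 3 stroke at J1  (Se1 fixes effort; stroke away)
bond 0 stroke at TF1  (common-e at J1 fixed by 3)
bond 1 stroke at J2  (TF1 one-in-one-out from 0)
bond 4 stroke at I1  (prefer integral on I1)
bond 2 stroke at J2  (1-jn J2 has f-setter on 4)
bond 5 stroke at J3  (1-jn J3 has f-setter on 2)
bond 6 stroke at J3  (common-f at J3 fixed by 2)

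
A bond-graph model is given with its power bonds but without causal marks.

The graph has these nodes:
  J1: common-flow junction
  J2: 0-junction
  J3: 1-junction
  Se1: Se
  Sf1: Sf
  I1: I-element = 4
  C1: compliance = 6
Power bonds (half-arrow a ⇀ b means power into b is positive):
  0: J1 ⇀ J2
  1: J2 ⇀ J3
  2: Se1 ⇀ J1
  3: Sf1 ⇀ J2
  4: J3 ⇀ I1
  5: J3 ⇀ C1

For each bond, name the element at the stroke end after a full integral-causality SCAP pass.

β2 →J1  (Se1: effort source, stroke at far end)
β3 →Sf1  (Sf1 fixes flow; stroke at Sf1)
β0 →J2  (J1 needs exactly one f-in)
β1 →J3  (common-e at J2 fixed by 0)
β4 →I1  (I1: I, integral causality)
β5 →J3  (common-f at J3 fixed by 4)

β0 |J2
β1 |J3
β2 |J1
β3 |Sf1
β4 |I1
β5 |J3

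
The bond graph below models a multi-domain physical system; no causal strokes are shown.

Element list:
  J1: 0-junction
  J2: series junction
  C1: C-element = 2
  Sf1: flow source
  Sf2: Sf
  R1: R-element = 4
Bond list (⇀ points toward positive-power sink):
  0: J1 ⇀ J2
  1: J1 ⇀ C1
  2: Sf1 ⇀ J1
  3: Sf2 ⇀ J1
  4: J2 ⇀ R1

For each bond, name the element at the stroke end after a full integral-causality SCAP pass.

bond 0 |J2
bond 1 |J1
bond 2 |Sf1
bond 3 |Sf2
bond 4 |R1

b2 stroke→Sf1  (Sf1 fixes flow; stroke at Sf1)
b3 stroke→Sf2  (Sf2 (Sf) sets flow on bond)
b1 stroke→J1  (prefer integral on C1)
b0 stroke→J2  (J1 effort already set via bond 1)
b4 stroke→R1  (closing 1-jn rule on J2)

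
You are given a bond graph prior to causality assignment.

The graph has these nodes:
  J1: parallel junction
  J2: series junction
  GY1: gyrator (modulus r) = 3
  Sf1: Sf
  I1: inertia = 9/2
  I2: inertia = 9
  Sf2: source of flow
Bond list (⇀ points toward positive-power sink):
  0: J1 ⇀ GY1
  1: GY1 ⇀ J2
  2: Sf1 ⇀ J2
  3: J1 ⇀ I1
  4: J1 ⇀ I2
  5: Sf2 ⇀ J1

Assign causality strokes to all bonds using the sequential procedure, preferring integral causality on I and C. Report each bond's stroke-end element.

bond 2 |Sf1  (Sf1 fixes flow; stroke at Sf1)
bond 5 |Sf2  (Sf2: flow source, stroke at near end)
bond 1 |J2  (common-f at J2 fixed by 2)
bond 0 |J1  (GY GY1: same side as bond 1)
bond 3 |I1  (common-e at J1 fixed by 0)
bond 4 |I2  (J1: bond 0 brought effort, rest push out)

b0 stroke at J1
b1 stroke at J2
b2 stroke at Sf1
b3 stroke at I1
b4 stroke at I2
b5 stroke at Sf2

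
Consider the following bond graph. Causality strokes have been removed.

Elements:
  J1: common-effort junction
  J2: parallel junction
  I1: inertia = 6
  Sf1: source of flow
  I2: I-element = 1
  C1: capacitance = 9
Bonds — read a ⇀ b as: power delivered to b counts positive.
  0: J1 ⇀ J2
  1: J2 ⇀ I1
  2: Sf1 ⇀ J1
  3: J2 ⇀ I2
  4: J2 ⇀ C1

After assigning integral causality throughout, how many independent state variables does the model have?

bond 2 →Sf1  (source Sf1 imposes f)
bond 0 →J1  (J1 needs exactly one e-in)
bond 1 →I1  (I1: I, integral causality)
bond 3 →I2  (I2 outputs flow p/I2)
bond 4 →J2  (J2 needs exactly one e-in)

3  (C1, I1, I2 all integral)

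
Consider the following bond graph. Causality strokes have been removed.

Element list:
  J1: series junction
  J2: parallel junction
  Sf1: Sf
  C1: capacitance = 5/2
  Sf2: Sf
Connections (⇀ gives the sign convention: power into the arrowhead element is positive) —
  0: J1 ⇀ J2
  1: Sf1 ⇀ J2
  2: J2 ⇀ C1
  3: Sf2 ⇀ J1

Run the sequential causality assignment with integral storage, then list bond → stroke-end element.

b1 →Sf1  (Sf1 fixes flow; stroke at Sf1)
b3 →Sf2  (Sf2 (Sf) sets flow on bond)
b0 →J1  (J1 flow already set via bond 3)
b2 →J2  (J2: last free bond brings effort in)

#0 |J1
#1 |Sf1
#2 |J2
#3 |Sf2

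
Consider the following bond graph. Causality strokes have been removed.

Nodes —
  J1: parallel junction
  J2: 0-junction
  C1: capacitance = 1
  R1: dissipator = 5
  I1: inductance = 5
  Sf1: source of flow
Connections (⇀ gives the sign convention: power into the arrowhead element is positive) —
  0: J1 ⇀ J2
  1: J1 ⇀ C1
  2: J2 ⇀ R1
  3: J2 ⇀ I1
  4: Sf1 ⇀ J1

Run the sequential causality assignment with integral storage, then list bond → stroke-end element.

bond 4 stroke at Sf1  (source Sf1 imposes f)
bond 1 stroke at J1  (C1 integral (e out))
bond 0 stroke at J2  (common-e at J1 fixed by 1)
bond 2 stroke at R1  (0-jn J2 has e-setter on 0)
bond 3 stroke at I1  (common-e at J2 fixed by 0)

bond 0 |J2
bond 1 |J1
bond 2 |R1
bond 3 |I1
bond 4 |Sf1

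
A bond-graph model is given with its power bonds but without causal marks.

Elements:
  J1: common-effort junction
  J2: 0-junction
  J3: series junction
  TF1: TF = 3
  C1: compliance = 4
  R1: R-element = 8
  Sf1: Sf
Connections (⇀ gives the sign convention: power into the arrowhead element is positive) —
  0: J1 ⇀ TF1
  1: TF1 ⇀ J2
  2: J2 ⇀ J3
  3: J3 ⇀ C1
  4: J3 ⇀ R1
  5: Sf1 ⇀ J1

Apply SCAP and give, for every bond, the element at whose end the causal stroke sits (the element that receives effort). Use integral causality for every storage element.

bond 5 stroke→Sf1  (Sf1: flow source, stroke at near end)
bond 0 stroke→J1  (only one effort-in slot at J1)
bond 1 stroke→TF1  (TF1: transformer flips bond 0)
bond 2 stroke→J2  (closing 0-jn rule on J2)
bond 3 stroke→J3  (1-jn J3 has f-setter on 2)
bond 4 stroke→J3  (J3 flow already set via bond 2)

bond 0 stroke at J1
bond 1 stroke at TF1
bond 2 stroke at J2
bond 3 stroke at J3
bond 4 stroke at J3
bond 5 stroke at Sf1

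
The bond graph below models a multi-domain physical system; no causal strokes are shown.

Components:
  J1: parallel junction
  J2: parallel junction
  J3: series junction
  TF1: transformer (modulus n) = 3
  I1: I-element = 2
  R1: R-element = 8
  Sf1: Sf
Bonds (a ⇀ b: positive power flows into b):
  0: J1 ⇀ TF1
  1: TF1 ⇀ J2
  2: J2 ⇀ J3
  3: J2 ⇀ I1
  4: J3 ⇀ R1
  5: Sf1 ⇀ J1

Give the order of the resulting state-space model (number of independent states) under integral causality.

1  (I1 all integral)

#5 stroke→Sf1  (source Sf1 imposes f)
#0 stroke→J1  (only one effort-in slot at J1)
#1 stroke→TF1  (through TF1, causality passes straight; one stroke at TF1)
#3 stroke→I1  (I1 integral (f out))
#2 stroke→J2  (J2 needs exactly one e-in)
#4 stroke→J3  (common-f at J3 fixed by 2)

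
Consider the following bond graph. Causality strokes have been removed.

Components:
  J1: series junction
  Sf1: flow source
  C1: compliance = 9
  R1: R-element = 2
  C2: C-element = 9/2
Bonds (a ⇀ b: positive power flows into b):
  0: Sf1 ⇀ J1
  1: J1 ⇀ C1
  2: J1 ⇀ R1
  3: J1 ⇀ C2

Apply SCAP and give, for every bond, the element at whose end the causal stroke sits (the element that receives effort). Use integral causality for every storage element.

β0 stroke at Sf1
β1 stroke at J1
β2 stroke at J1
β3 stroke at J1

b0 stroke→Sf1  (Sf1 fixes flow; stroke at Sf1)
b1 stroke→J1  (1-jn J1 has f-setter on 0)
b2 stroke→J1  (J1: bond 0 brought flow, rest push out)
b3 stroke→J1  (J1: bond 0 brought flow, rest push out)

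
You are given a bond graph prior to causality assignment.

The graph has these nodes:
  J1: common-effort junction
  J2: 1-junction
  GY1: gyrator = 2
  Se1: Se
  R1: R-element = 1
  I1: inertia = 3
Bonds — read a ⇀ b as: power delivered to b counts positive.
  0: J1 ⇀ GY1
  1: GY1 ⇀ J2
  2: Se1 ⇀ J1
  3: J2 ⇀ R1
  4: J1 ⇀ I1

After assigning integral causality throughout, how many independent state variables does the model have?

b2 stroke at J1  (Se1 (Se) sets effort on bond)
b0 stroke at GY1  (0-jn J1 has e-setter on 2)
b4 stroke at I1  (0-jn J1 has e-setter on 2)
b1 stroke at GY1  (GY1: gyrator matches bond 0)
b3 stroke at J2  (J2 flow already set via bond 1)

1  (I1 all integral)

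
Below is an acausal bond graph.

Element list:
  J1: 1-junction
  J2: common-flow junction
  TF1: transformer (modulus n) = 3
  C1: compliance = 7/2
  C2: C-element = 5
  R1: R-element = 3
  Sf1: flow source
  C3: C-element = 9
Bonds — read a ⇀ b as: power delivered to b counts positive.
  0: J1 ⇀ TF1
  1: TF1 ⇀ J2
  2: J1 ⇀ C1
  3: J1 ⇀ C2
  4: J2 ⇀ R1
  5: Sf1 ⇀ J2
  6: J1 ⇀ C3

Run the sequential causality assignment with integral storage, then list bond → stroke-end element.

#0 stroke at TF1
#1 stroke at J2
#2 stroke at J1
#3 stroke at J1
#4 stroke at J2
#5 stroke at Sf1
#6 stroke at J1

b5 stroke at Sf1  (Sf1 (Sf) sets flow on bond)
b1 stroke at J2  (1-jn J2 has f-setter on 5)
b4 stroke at J2  (J2 flow already set via bond 5)
b0 stroke at TF1  (TF TF1: opposite of bond 1)
b2 stroke at J1  (common-f at J1 fixed by 0)
b3 stroke at J1  (J1 flow already set via bond 0)
b6 stroke at J1  (common-f at J1 fixed by 0)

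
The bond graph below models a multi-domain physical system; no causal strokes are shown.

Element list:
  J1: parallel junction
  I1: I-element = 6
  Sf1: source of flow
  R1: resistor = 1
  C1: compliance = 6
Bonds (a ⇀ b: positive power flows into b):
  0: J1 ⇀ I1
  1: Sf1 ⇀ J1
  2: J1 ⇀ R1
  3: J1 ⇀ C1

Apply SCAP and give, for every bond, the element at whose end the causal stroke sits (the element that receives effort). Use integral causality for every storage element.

#0 |I1
#1 |Sf1
#2 |R1
#3 |J1

#1 stroke at Sf1  (Sf1: flow source, stroke at near end)
#0 stroke at I1  (I1 outputs flow p/I1)
#3 stroke at J1  (C1: C, integral causality)
#2 stroke at R1  (common-e at J1 fixed by 3)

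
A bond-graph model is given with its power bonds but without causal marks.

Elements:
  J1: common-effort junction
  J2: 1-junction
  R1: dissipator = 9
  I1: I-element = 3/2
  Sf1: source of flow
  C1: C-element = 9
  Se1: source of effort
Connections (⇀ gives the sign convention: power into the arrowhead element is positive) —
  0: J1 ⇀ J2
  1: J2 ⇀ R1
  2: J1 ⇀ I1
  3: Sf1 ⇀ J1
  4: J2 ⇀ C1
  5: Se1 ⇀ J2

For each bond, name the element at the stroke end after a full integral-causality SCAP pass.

bond 0 →J1
bond 1 →J2
bond 2 →I1
bond 3 →Sf1
bond 4 →J2
bond 5 →J2

b3 stroke→Sf1  (Sf1 fixes flow; stroke at Sf1)
b5 stroke→J2  (Se1 fixes effort; stroke away)
b2 stroke→I1  (prefer integral on I1)
b0 stroke→J1  (J1: last free bond brings effort in)
b1 stroke→J2  (J2: bond 0 brought flow, rest push out)
b4 stroke→J2  (1-jn J2 has f-setter on 0)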